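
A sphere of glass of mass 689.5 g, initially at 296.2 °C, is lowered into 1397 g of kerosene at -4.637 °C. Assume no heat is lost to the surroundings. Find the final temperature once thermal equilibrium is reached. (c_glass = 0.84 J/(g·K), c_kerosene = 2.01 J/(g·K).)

Set heat shed by the hot body equal to heat absorbed by the cold body:
689.5·0.84·(296.2 − T) = 1397·2.01·(T − (-4.637))
579.18(296.2 − T) = 2808(T − (-4.637))
3387.1 T = 158533  ⇒  T ≈ 46.80 °C

T_f ≈ 46.8 °C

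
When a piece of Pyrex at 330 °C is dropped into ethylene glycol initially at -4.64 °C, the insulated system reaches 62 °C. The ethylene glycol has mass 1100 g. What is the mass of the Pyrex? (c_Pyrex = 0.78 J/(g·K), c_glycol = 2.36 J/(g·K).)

m ≈ 828 g

Net heat exchanged in the isolated system is zero:
m·0.78·(62 − 330) + 1100·2.36·(62 − (-4.64)) = 0
-209.04 m = -172997
m = -172997/-209.04 ≈ 827.6 g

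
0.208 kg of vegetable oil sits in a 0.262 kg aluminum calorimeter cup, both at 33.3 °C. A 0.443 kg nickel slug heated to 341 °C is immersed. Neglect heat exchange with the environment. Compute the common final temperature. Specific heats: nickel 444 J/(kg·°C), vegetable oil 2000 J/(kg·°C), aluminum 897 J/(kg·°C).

Heat gained plus heat lost sum to zero:
0.443·444·(T − 341) + 0.208·2000·(T − 33.3) + 0.262·897·(T − 33.3) = 0
196.69(T − 341) + 416(T − 33.3) + 235.01(T − 33.3) = 0
847.71 T = 88751
T = 88751/847.71 ≈ 104.70 °C

T_f ≈ 104.7 °C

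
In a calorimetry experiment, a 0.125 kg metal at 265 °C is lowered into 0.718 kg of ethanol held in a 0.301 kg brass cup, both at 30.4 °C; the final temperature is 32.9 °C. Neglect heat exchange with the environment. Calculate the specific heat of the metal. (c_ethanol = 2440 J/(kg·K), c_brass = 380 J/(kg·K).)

c ≈ 161 J/(kg·K)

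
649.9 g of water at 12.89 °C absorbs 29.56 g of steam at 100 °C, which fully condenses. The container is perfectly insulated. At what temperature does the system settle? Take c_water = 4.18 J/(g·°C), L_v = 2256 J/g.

T_f ≈ 40.2 °C

Setting the total heat transfer to zero:
latent heat released on condensation: 29.56×2256 = 66687; condensed water 100 °C→T: 123.56(T − 100); original water: 2716.6(T − 12.89)
2840.1 T = 66687 + 12356 + 35017 = 114060
T ≈ 40.16 °C — below 100 °C, confirming all the steam condensed.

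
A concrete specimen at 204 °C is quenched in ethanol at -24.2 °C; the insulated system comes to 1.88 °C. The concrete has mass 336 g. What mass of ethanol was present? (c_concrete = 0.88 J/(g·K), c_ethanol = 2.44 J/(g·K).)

m ≈ 939 g

Energy conservation, ΣQ = 0:
336·0.88·(1.88 − 204) + m·2.44·(1.88 − (-24.2)) = 0
63.64 m = 59763
m = 59763/63.64 ≈ 939.1 g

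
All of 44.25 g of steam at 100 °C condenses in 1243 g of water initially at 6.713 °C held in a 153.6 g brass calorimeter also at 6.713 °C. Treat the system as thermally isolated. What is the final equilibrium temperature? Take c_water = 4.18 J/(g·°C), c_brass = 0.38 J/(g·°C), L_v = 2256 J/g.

Energy balance with sensible and latent terms:
latent heat released on condensation: 44.25·2256 = 99828; condensate cools 100→T: 44.25·4.18·(T − 100) = 184.96(T − 100); original water: 5195.7(T − 6.713); brass cup: 153.6·0.38·(T − 6.713) = 58.37(T − 6.713)
5439.1 T = 99828 + 18496 + 35271 = 153595
T ≈ 28.24 °C (< 100 °C, so full condensation is consistent).

T_f ≈ 28.2 °C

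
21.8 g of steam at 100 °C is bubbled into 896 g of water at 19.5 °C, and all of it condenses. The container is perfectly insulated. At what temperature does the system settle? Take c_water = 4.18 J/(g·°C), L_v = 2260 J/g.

Conservation of energy gives ΣQ = 0:
condense steam: −21.8·2260 = −49268
  condensed water 100 °C→T: 91.12(T − 100)
  water warms: 896·4.18·(T − 19.5) = 3745.3(T − 19.5)
3836.4 T = 49268 + 9112.4 + 73033 = 131413
T ≈ 34.25 °C, under the boiling point, so the assumption holds.

T_f ≈ 34.3 °C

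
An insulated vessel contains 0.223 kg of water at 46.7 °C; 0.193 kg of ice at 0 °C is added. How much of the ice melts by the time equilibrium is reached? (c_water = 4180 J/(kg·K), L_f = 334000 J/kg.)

m_melted ≈ 0.13 kg

Water can give up m c ΔT = 0.223·4180·46.7 = 43531 J before reaching 0 °C.
To melt every bit of ice: 0.193·334000 = 64462 J.
Since 43531 < 64462 J, not all the ice melts; equilibrium is at 0 °C.
m_melted·334000 = 43531  ⇒  m_melted ≈ 0.1303 kg.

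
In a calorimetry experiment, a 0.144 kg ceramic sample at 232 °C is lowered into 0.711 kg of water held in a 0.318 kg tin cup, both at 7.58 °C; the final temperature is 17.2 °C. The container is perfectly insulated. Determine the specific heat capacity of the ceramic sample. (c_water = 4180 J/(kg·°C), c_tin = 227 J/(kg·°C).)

c ≈ 947 J/(kg·°C)

Let T be the final temperature. ΣQ_i = 0:
0.144×c×(17.2 − 232) + 0.711×4180×(17.2 − 7.58) + 0.318×227×(17.2 − 7.58) = 0
-30.93 c = -29285
c = -29285/-30.93 ≈ 946.8 J/(kg·°C)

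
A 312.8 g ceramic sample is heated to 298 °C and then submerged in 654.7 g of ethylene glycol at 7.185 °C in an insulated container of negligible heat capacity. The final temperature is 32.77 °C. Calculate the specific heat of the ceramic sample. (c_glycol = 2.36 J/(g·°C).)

Heat lost by the ceramic sample = heat gained by the glycol:
312.8·c·(298 − 32.77) = 654.7·2.36·(32.77 − 7.185)
82964 c = 39531  ⇒  c ≈ 0.4765 J/(g·°C)

c ≈ 0.476 J/(g·°C)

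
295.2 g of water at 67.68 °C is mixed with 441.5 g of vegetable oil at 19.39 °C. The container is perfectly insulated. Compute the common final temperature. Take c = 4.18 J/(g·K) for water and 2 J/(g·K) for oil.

Let T be the final temperature. ΣQ_i = 0:
295.2*4.18*(T − 67.68) + 441.5*2*(T − 19.39) = 0
1233.9(T − 67.68) + 883(T − 19.39) = 0
(1233.9 + 883) T = 1233.9*67.68 + 883*19.39
T = 100634 / 2116.9 = 47.5 °C

T_f ≈ 47.5 °C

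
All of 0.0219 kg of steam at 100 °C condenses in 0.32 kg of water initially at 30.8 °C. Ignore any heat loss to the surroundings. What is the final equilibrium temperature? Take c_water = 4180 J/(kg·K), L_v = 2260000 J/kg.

T_f ≈ 69.9 °C

Taking heat into each body as positive, Σ m c ΔT = 0:
latent heat released on condensation: 0.0219×2260000 = 49494
  condensed water 100 °C→T: 91.54(T − 100)
  water warms: 0.32×4180×(T − 30.8) = 1337.6(T − 30.8)
1429.1 T = 49494 + 9154.2 + 41198 = 99846
T ≈ 69.86 °C — below 100 °C, confirming all the steam condensed.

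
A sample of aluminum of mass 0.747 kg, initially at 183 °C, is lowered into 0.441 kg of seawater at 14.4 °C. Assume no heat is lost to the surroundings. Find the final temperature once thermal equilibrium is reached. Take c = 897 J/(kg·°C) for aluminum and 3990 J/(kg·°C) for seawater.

Taking heat into each body as positive, Σ m c ΔT = 0:
0.747·897·(T − 183) + 0.441·3990·(T − 14.4) = 0
670.06(T − 183) + 1759.6(T − 14.4) = 0
(670.06 + 1759.6) T = 670.06·183 + 1759.6·14.4
T = 147959 / 2429.6 = 60.9 °C

T_f ≈ 60.9 °C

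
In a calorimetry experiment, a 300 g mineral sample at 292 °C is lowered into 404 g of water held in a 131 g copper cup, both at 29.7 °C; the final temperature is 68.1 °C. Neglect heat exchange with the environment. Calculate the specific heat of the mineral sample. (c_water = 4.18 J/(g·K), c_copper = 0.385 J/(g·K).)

Energy conservation, ΣQ = 0:
300×c×(68.1 − 292) + 404×4.18×(68.1 − 29.7) + 131×0.385×(68.1 − 29.7) = 0
-67170 c = -66784
c = -66784/-67170 ≈ 0.9942 J/(g·K)

c ≈ 0.994 J/(g·K)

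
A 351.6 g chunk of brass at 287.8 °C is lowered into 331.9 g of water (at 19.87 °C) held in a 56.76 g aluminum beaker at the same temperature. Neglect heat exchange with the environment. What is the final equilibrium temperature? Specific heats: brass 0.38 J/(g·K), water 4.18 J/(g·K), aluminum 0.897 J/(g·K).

T_f ≈ 42.6 °C

Heat gained plus heat lost sum to zero:
351.6·0.38·(T − 287.8) + 331.9·4.18·(T − 19.87) + 56.76·0.897·(T − 19.87) = 0
1571.9 T = 67031
T = 67031/1571.9 ≈ 42.64 °C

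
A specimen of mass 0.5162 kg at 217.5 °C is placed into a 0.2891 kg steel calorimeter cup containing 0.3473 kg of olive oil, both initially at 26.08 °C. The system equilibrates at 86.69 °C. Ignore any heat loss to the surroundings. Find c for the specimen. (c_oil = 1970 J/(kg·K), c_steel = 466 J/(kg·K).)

Conservation of energy gives ΣQ = 0:
0.5162·c·(86.69 − 217.5) + 0.3473·1970·(86.69 − 26.08) + 0.2891·466·(86.69 − 26.08) = 0
-67.52 c = -49634
c = -49634/-67.52 ≈ 735.1 J/(kg·K)

c ≈ 735 J/(kg·K)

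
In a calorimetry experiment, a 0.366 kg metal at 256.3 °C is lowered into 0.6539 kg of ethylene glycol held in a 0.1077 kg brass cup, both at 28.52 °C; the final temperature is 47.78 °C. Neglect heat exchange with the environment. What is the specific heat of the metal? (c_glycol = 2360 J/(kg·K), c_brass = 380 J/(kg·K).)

c ≈ 400 J/(kg·K)

Let T be the final temperature. ΣQ_i = 0:
0.366×c×(47.78 − 256.3) + 0.6539×2360×(47.78 − 28.52) + 0.1077×380×(47.78 − 28.52) = 0
-76.32 c = -30510
c = -30510/-76.32 ≈ 399.8 J/(kg·K)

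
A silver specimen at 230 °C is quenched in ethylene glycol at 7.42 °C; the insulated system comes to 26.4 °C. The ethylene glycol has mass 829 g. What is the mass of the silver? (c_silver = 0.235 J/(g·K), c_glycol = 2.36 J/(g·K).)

m ≈ 776 g

Heat lost by the silver = heat gained by the glycol:
m×0.235×(230 − 26.4) = 829×2.36×(26.4 − 7.42)
47.85 m = 37133  ⇒  m ≈ 776.1 g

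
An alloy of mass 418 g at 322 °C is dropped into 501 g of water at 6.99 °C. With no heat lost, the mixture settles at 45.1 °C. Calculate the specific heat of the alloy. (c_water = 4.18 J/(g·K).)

c ≈ 0.69 J/(g·K)

Heat lost by the alloy = heat gained by the water:
418·c·(322 − 45.1) = 501·4.18·(45.1 − 6.99)
115744 c = 79809  ⇒  c ≈ 0.6895 J/(g·K)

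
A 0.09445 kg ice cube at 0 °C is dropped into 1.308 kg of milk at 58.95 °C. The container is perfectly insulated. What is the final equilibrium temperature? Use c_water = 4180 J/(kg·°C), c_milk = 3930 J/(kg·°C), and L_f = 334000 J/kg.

T_f ≈ 49.0 °C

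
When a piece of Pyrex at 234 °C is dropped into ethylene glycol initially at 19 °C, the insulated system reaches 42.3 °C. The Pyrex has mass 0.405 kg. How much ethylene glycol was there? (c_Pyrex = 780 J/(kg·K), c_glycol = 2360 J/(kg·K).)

|Q_Pyrex| = |Q_glycol|:
0.405·780·(234 − 42.3) = m·2360·(42.3 − 19)
54988 m = 60558  ⇒  m ≈ 1.101 kg

m ≈ 1.1 kg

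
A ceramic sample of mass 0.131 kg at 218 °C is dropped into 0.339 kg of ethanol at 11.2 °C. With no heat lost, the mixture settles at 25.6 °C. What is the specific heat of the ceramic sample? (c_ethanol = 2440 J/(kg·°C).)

c ≈ 473 J/(kg·°C)

Setting the total heat transfer to zero:
0.131·c·(25.6 − 218) + 0.339·2440·(25.6 − 11.2) = 0
-25.2 c = -11911
c = -11911/-25.2 ≈ 472.6 J/(kg·°C)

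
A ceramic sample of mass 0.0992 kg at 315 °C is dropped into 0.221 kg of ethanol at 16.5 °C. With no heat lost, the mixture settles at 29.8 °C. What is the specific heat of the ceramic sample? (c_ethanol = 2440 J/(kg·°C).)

c ≈ 253 J/(kg·°C)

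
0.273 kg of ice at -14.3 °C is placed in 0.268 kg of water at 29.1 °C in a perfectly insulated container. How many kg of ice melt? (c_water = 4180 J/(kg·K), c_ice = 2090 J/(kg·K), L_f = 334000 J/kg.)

m_melted ≈ 0.0732 kg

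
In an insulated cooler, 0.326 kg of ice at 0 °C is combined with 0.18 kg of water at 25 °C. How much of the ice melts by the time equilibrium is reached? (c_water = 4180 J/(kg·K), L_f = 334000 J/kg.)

m_melted ≈ 0.0563 kg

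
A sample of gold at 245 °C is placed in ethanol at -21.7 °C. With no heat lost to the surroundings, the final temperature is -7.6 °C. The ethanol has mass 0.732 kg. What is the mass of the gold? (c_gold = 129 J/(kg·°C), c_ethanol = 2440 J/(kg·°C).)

Conservation of energy gives ΣQ = 0:
m×129×(-7.6 − 245) + 0.732×2440×(-7.6 − (-21.7)) = 0
-32585 m = -25184
m = -25184/-32585 ≈ 0.7729 kg

m ≈ 0.773 kg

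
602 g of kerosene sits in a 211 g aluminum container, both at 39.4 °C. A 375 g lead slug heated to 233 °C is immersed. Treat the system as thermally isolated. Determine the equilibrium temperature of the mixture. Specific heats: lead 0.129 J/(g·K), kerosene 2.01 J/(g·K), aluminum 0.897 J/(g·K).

T_f ≈ 45.9 °C

Energy conservation, ΣQ = 0:
375*0.129*(T − 233) + 602*2.01*(T − 39.4) + 211*0.897*(T − 39.4) = 0
(48.38 + 1210 + 189.27) T = 48.38*233 + 1210*39.4 + 189.27*39.4
T ≈ 45.87 °C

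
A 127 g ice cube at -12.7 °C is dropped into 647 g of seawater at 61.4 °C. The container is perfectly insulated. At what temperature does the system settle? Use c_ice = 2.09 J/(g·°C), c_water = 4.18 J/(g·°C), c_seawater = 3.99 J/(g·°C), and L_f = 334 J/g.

T_f ≈ 36.2 °C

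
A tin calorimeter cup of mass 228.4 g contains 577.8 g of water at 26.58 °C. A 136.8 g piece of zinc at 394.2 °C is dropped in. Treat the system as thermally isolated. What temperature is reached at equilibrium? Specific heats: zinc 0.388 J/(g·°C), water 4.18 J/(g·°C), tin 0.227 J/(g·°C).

Net heat exchanged in the isolated system is zero:
136.8×0.388×(T − 394.2) + 577.8×4.18×(T − 26.58) + 228.4×0.227×(T − 26.58) = 0
53.08(T − 394.2) + 2415.2(T − 26.58) + 51.85(T − 26.58) = 0
(53.08 + 2415.2 + 51.85) T = 53.08×394.2 + 2415.2×26.58 + 51.85×26.58
T = 86498/2520.1 ≈ 34.32 °C

T_f ≈ 34.3 °C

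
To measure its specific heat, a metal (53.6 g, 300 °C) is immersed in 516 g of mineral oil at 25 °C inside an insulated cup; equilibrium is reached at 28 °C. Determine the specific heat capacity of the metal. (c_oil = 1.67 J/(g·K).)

Let T be the final temperature. ΣQ_i = 0:
53.6·c·(28 − 300) + 516·1.67·(28 − 25) = 0
-14579 c = -2585.2
c = -2585.2/-14579 ≈ 0.1773 J/(g·K)

c ≈ 0.177 J/(g·K)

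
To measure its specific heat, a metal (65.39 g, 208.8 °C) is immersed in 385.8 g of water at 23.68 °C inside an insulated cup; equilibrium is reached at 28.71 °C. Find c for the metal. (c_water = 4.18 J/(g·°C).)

m_s c (T_s − T_f) = m_water c_water (T_f − T_0):
65.39×c×(208.8 − 28.71) = 385.8×4.18×(28.71 − 23.68)
11776 c = 8111.6  ⇒  c ≈ 0.6888 J/(g·°C)

c ≈ 0.689 J/(g·°C)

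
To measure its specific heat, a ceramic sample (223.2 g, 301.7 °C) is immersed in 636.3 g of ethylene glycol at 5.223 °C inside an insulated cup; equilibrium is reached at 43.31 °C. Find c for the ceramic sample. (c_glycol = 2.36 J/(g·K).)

m_s c (T_s − T_f) = m_glycol c_glycol (T_f − T_0):
223.2×c×(301.7 − 43.31) = 636.3×2.36×(43.31 − 5.223)
57673 c = 57194  ⇒  c ≈ 0.9917 J/(g·K)

c ≈ 0.992 J/(g·K)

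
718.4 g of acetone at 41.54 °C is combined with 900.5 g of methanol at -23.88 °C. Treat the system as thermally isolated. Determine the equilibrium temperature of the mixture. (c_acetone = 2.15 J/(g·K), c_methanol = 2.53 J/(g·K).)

T_f ≈ 2.6 °C

Conservation of energy gives ΣQ = 0:
718.4·2.15·(T − 41.54) + 900.5·2.53·(T − (-23.88)) = 0
(1544.6 + 2278.3) T = 1544.6·41.54 + 2278.3·(-23.88)
T = 9756.1/3822.8 ≈ 2.55 °C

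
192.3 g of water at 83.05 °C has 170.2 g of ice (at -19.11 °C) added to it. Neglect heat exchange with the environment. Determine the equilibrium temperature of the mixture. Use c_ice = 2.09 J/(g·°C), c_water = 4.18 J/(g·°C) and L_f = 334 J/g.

Taking heat into each body as positive, Σ m c ΔT = 0:
warm ice to 0 °C: 170.2×2.09×(0 − (-19.11)) = 6797.8
  fusion: m_ice L_f = 170.2×334 = 56847
  meltwater 0→T: 170.2×4.18×T = 711.44 T
  water: 803.81(T − 83.05)
1515.2 T = 66757 − 63645 = 3112.2
T ≈ 2.05 °C — above 0 °C, consistent with complete melting.

T_f ≈ 2.1 °C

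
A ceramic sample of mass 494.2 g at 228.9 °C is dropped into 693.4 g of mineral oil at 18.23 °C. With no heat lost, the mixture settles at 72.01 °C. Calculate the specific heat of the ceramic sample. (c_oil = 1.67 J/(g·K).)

c ≈ 0.803 J/(g·K)

Energy conservation, ΣQ = 0:
494.2·c·(72.01 − 228.9) + 693.4·1.67·(72.01 − 18.23) = 0
-77535 c = -62276
c = -62276/-77535 ≈ 0.8032 J/(g·K)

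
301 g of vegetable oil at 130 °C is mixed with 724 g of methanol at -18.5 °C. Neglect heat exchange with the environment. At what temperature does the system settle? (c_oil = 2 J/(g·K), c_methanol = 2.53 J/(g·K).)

T_f ≈ 18.2 °C

|Q_oil| = |Q_methanol|:
301×2×(130 − T) = 724×2.53×(T − (-18.5))
602(130 − T) = 1831.7(T − (-18.5))
2433.7 T = 44373  ⇒  T ≈ 18.23 °C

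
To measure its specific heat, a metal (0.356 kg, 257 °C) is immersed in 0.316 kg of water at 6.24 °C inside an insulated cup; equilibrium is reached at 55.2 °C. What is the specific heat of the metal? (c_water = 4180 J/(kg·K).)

c ≈ 900 J/(kg·K)

Heat lost by the metal = heat gained by the water:
0.356×c×(257 − 55.2) = 0.316×4180×(55.2 − 6.24)
71.84 c = 64670  ⇒  c ≈ 900.2 J/(kg·K)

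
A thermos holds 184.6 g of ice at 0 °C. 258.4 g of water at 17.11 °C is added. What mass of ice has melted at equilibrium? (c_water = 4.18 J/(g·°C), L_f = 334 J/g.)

m_melted ≈ 55.3 g

Water can give up m c ΔT = 258.4×4.18×17.11 = 18481 J before reaching 0 °C.
To melt every bit of ice: 184.6×334 = 61656 J.
18481 J < 61656 J, so only part of the ice melts and the system sits at 0 °C.
Mass melted = 18481/334 ≈ 55.33 g.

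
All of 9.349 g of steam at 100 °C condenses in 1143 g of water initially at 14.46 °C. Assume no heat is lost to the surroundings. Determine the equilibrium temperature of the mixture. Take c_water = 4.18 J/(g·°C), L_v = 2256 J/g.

Heat gained plus heat lost sum to zero:
latent heat released on condensation: 9.349·2256 = 21091
  condensate cools 100→T: 9.349·4.18·(T − 100) = 39.08(T − 100)
  original water: 4777.7(T − 14.46)
4816.8 T = 21091 + 3907.9 + 69086 = 94085
T ≈ 19.53 °C (< 100 °C, so full condensation is consistent).

T_f ≈ 19.5 °C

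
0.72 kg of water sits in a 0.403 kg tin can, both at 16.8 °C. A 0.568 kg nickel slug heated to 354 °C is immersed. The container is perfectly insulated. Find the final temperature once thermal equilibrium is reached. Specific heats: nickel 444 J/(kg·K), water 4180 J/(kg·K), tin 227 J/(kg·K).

T_f ≈ 42.2 °C

Let T be the final temperature. ΣQ_i = 0:
0.568×444×(T − 354) + 0.72×4180×(T − 16.8) + 0.403×227×(T − 16.8) = 0
252.19(T − 354) + 3009.6(T − 16.8) + 91.48(T − 16.8) = 0
(252.19 + 3009.6 + 91.48) T = 252.19×354 + 3009.6×16.8 + 91.48×16.8
T ≈ 42.16 °C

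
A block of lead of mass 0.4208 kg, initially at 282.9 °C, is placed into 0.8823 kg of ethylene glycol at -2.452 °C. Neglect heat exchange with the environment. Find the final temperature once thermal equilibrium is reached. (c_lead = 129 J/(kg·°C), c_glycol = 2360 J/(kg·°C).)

Conservation of energy gives ΣQ = 0:
0.4208×129×(T − 282.9) + 0.8823×2360×(T − (-2.452)) = 0
54.28(T − 282.9) + 2082.2(T − (-2.452)) = 0
(54.28 + 2082.2) T = 54.28×282.9 + 2082.2×(-2.452)
T = 10251/2136.5 ≈ 4.80 °C

T_f ≈ 4.8 °C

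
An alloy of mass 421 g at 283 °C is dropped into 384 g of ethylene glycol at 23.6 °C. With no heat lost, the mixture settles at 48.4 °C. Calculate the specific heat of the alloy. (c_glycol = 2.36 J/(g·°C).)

Energy conservation, ΣQ = 0:
421·c·(48.4 − 283) + 384·2.36·(48.4 − 23.6) = 0
-98767 c = -22475
c = -22475/-98767 ≈ 0.2276 J/(g·°C)

c ≈ 0.228 J/(g·°C)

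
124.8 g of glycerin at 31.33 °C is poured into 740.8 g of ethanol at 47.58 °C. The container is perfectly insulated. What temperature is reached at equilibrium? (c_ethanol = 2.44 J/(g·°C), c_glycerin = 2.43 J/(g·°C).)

T_f ≈ 45.2 °C

Heat lost by the ethanol equals heat gained by the glycerin:
740.8×2.44×(47.58 − T) = 124.8×2.43×(T − 31.33)
1807.6(47.58 − T) = 303.26(T − 31.33)
2110.8 T = 95505  ⇒  T ≈ 45.25 °C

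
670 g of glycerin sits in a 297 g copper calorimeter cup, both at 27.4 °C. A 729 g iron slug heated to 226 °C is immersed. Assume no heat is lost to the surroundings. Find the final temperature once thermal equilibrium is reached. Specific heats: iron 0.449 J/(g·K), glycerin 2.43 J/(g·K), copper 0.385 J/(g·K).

Energy conservation, ΣQ = 0:
729·0.449·(T − 226) + 670·2.43·(T − 27.4) + 297·0.385·(T − 27.4) = 0
327.32(T − 226) + 1628.1(T − 27.4) + 114.34(T − 27.4) = 0
2069.8 T = 121718
T ≈ 58.81 °C

T_f ≈ 58.8 °C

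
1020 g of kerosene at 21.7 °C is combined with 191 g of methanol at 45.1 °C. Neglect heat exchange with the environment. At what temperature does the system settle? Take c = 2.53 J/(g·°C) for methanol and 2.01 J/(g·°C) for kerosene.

T_f is the heat-capacity-weighted average of the initial temperatures:
T_f = (483.23·45.1 + 2050.2·21.7) / (483.23 + 2050.2)
    = 66283 / 2533.4 ≈ 26.16 °C

T_f ≈ 26.2 °C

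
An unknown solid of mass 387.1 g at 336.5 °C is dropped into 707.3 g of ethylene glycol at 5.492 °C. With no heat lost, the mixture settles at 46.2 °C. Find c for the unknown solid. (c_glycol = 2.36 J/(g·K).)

c ≈ 0.605 J/(g·K)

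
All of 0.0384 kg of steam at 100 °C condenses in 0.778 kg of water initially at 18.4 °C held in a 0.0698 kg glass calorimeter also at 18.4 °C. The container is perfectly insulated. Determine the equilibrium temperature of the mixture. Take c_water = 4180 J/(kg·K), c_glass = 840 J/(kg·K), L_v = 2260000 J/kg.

T_f ≈ 47.2 °C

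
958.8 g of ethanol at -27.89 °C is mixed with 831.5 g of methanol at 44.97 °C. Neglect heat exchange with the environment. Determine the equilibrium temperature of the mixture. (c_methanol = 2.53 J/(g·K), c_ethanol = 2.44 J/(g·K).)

T_f ≈ 6.6 °C

T_f is the heat-capacity-weighted average of the initial temperatures:
T_f = (2103.7*44.97 + 2339.5*(-27.89)) / (2103.7 + 2339.5)
    = 29355 / 4443.2 ≈ 6.61 °C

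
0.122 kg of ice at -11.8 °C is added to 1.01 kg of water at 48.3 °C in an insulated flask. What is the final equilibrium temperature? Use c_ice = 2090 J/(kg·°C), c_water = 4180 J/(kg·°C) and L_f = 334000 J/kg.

Conservation of energy gives ΣQ = 0:
ice -11.8→0 °C: 0.122×2090×11.8 = 3008.8
  melt ice: 0.122×334000 = 40748
  warm the meltwater: 509.96 T
  water cools: 1.01×4180×(T − 48.3) = 4221.8(T − 48.3)
4731.8 T = 203913 − 43757 = 160156
T ≈ 33.85 °C. Since T > 0 °C, the all-ice-melts assumption holds.

T_f ≈ 33.8 °C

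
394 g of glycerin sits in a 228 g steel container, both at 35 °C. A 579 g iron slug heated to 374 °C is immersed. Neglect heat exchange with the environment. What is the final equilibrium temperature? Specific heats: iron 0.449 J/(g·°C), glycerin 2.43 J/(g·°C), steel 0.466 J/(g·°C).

Heat gained plus heat lost sum to zero:
579·0.449·(T − 374) + 394·2.43·(T − 35) + 228·0.466·(T − 35) = 0
259.97(T − 374) + 957.42(T − 35) + 106.25(T − 35) = 0
(259.97 + 957.42 + 106.25) T = 259.97·374 + 957.42·35 + 106.25·35
T = 134458/1323.6 ≈ 101.58 °C

T_f ≈ 101.6 °C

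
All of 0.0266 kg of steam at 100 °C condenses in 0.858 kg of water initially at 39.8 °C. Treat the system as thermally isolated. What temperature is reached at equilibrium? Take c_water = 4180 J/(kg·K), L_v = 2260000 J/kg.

T_f ≈ 57.9 °C

Energy conservation, ΣQ = 0:
latent heat released on condensation: 0.0266×2260000 = 60116; condensate cools 100→T: 0.0266×4180×(T − 100) = 111.19(T − 100); water warms: 0.858×4180×(T − 39.8) = 3586.4(T − 39.8)
3697.6 T = 60116 + 11119 + 142740 = 213975
T ≈ 57.87 °C (< 100 °C, so full condensation is consistent).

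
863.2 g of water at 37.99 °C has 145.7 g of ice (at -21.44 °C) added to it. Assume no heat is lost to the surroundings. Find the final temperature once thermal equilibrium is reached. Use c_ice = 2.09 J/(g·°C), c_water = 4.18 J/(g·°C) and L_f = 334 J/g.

T_f ≈ 19.4 °C

Energy balance with sensible and latent terms:
warm ice to 0 °C: 145.7×2.09×(0 − (-21.44)) = 6528.8; latent heat to melt: 145.7×334 = 48664; meltwater 0→T: 145.7×4.18×T = 609.03 T; water: 3608.2(T − 37.99)
4217.2 T = 137075 − 55193 = 81882
T ≈ 19.42 °C. Since T > 0 °C, the all-ice-melts assumption holds.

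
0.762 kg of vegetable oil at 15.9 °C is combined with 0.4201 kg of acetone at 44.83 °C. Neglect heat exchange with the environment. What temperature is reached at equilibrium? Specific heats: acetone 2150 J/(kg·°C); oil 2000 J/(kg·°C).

T_f ≈ 26.7 °C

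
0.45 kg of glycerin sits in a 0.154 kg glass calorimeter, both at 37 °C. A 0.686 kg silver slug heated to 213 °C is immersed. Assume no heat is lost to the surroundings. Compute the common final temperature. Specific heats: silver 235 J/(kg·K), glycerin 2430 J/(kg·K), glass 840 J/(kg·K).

T_f ≈ 57.5 °C

Heat gained plus heat lost sum to zero:
0.686·235·(T − 213) + 0.45·2430·(T − 37) + 0.154·840·(T − 37) = 0
1384.1 T = 79584
T = 79584 / 1384.1 = 57.5 °C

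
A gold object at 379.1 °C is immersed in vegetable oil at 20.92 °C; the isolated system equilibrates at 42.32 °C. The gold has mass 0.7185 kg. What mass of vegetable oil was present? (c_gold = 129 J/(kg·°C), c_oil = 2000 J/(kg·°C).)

m ≈ 0.729 kg

|Q_gold| = |Q_oil|:
0.7185·129·(379.1 − 42.32) = m·2000·(42.32 − 20.92)
42800 m = 31215  ⇒  m ≈ 0.7293 kg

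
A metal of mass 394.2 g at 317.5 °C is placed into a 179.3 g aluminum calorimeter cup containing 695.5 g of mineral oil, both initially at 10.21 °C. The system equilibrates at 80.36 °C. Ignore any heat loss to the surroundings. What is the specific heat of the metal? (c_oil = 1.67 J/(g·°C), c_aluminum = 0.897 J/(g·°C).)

Net heat exchanged in the isolated system is zero:
394.2×c×(80.36 − 317.5) + 695.5×1.67×(80.36 − 10.21) + 179.3×0.897×(80.36 − 10.21) = 0
-93481 c = -92761
c = -92761/-93481 ≈ 0.9923 J/(g·°C)

c ≈ 0.992 J/(g·°C)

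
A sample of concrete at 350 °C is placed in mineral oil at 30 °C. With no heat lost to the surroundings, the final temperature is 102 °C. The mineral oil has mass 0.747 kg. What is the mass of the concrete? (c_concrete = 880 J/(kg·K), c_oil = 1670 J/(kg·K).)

Heat lost by the concrete = heat gained by the oil:
m·880·(350 − 102) = 0.747·1670·(102 − 30)
218240 m = 89819  ⇒  m ≈ 0.4116 kg

m ≈ 0.412 kg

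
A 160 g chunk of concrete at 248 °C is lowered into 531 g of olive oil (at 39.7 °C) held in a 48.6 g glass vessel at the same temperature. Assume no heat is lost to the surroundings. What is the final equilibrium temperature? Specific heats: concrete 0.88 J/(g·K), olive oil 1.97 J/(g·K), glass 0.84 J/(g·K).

T_f ≈ 63.6 °C

Setting the total heat transfer to zero:
160·0.88·(T − 248) + 531·1.97·(T − 39.7) + 48.6·0.84·(T − 39.7) = 0
140.8(T − 248) + 1046.1(T − 39.7) + 40.82(T − 39.7) = 0
(140.8 + 1046.1 + 40.82) T = 140.8·248 + 1046.1·39.7 + 40.82·39.7
T ≈ 63.59 °C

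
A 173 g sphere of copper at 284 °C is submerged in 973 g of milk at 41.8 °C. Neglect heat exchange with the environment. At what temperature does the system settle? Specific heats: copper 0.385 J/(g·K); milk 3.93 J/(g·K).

T_f ≈ 45.9 °C

|Q_copper| = |Q_milk|:
173*0.385*(284 − T) = 973*3.93*(T − 41.8)
66.61(284 − T) = 3823.9(T − 41.8)
3890.5 T = 178754  ⇒  T ≈ 45.95 °C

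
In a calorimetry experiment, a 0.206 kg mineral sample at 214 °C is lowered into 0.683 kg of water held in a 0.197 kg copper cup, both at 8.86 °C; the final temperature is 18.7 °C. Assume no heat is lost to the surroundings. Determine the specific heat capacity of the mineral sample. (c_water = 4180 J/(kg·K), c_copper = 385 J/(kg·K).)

c ≈ 717 J/(kg·K)

Conservation of energy gives ΣQ = 0:
0.206·c·(18.7 − 214) + 0.683·4180·(18.7 − 8.86) + 0.197·385·(18.7 − 8.86) = 0
-40.23 c = -28839
c = -28839/-40.23 ≈ 716.8 J/(kg·K)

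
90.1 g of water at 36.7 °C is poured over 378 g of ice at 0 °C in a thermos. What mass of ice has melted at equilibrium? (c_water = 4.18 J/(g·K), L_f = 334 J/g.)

m_melted ≈ 41.4 g

Water can give up m c ΔT = 90.1·4.18·36.7 = 13822 J before reaching 0 °C.
Fully melting the ice requires m_ice L_f = 378·334 = 126252 J.
Since 13822 < 126252 J, not all the ice melts; equilibrium is at 0 °C.
m_melt = 13822 / L_f = 41.38 g.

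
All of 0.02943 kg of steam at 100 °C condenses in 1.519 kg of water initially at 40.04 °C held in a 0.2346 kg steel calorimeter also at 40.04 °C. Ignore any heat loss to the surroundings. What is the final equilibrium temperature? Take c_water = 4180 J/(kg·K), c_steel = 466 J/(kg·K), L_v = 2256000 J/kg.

Energy conservation, ΣQ = 0:
steam→water at 100 °C releases m L_v = 0.02943·2256000 = 66394; condensate cools 100→T: 0.02943·4180·(T − 100) = 123.02(T − 100); water warms: 1.519·4180·(T − 40.04) = 6349.4(T − 40.04); steel cup: 0.2346·466·(T − 40.04) = 109.32(T − 40.04)
6581.8 T = 66394 + 12302 + 258608 = 337304
T ≈ 51.25 °C — below 100 °C, confirming all the steam condensed.

T_f ≈ 51.2 °C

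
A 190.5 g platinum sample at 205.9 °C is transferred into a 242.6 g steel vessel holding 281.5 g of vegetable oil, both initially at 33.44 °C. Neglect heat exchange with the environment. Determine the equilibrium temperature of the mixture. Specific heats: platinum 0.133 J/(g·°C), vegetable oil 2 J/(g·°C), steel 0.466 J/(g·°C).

Energy conservation, ΣQ = 0:
190.5*0.133*(T − 205.9) + 281.5*2*(T − 33.44) + 242.6*0.466*(T − 33.44) = 0
701.39 T = 27824
T = 27824 / 701.39 = 39.7 °C

T_f ≈ 39.7 °C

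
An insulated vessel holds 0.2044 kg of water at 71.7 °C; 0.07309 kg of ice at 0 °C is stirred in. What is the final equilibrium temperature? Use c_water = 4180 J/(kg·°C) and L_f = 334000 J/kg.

T_f ≈ 31.8 °C

Energy conservation, ΣQ = 0:
melt ice: 0.07309×334000 = 24412
  meltwater 0→T: 0.07309×4180×T = 305.52 T
  water: 854.39(T − 71.7)
1159.9 T = 61260 − 24412 = 36848
T ≈ 31.77 °C. Since T > 0 °C, the all-ice-melts assumption holds.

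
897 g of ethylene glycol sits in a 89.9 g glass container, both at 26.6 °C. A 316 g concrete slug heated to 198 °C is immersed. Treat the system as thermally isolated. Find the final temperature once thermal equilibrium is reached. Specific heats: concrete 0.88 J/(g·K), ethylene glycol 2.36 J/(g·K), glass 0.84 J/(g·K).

T_f ≈ 45.9 °C

With ΣQ=0 the equilibrium temperature is the m·c-weighted mean:
T_f = (278.08·198 + 2116.9·26.6 + 75.52·26.6) / (278.08 + 2116.9 + 75.52)
    = 113379 / 2470.5 ≈ 45.89 °C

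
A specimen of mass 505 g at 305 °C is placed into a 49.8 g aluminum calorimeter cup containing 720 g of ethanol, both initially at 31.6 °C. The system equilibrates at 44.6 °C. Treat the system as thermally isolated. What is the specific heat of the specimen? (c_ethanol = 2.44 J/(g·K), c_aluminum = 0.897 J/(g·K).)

Taking heat into each body as positive, Σ m c ΔT = 0:
505×c×(44.6 − 305) + 720×2.44×(44.6 − 31.6) + 49.8×0.897×(44.6 − 31.6) = 0
-131502 c = -23419
c = -23419/-131502 ≈ 0.1781 J/(g·K)

c ≈ 0.178 J/(g·K)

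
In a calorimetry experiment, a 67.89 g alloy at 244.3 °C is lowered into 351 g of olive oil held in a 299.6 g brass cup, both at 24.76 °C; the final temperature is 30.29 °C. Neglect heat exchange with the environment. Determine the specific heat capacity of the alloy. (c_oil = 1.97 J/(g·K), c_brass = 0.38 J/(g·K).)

c ≈ 0.307 J/(g·K)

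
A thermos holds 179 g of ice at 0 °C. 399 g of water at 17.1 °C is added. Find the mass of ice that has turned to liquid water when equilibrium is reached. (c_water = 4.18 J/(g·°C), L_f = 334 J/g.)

m_melted ≈ 85.4 g

Water can give up m c ΔT = 399×4.18×17.1 = 28520 J before reaching 0 °C.
To melt every bit of ice: 179×334 = 59786 J.
28520 J < 59786 J, so only part of the ice melts and the system sits at 0 °C.
m_melted×334 = 28520  ⇒  m_melted ≈ 85.39 g.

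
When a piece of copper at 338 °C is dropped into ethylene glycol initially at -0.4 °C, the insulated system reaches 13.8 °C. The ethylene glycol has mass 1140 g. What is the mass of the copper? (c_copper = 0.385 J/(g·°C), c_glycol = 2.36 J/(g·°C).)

|Q_copper| = |Q_glycol|:
m·0.385·(338 − 13.8) = 1140·2.36·(13.8 − (-0.4))
124.82 m = 38204  ⇒  m ≈ 306.1 g

m ≈ 306 g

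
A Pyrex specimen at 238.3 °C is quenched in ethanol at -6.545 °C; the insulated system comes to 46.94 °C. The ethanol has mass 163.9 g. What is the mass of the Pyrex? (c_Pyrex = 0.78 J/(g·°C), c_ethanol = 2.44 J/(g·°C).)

Conservation of energy gives ΣQ = 0:
m×0.78×(46.94 − 238.3) + 163.9×2.44×(46.94 − (-6.545)) = 0
-149.26 m = -21390
m = -21390/-149.26 ≈ 143.3 g

m ≈ 143 g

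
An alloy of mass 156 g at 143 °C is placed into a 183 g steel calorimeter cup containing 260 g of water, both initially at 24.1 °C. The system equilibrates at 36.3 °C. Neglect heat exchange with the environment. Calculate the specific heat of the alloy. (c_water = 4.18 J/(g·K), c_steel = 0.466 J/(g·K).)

c ≈ 0.859 J/(g·K)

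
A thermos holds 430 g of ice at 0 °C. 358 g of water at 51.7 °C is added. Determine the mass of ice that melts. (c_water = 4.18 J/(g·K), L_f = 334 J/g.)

Cooling the water to 0 °C releases 358×4.18×51.7 = 77366 J.
Fully melting the ice requires m_ice L_f = 430×334 = 143620 J.
Since 77366 < 143620 J, not all the ice melts; equilibrium is at 0 °C.
Mass melted = 77366/334 ≈ 231.6 g.

m_melted ≈ 232 g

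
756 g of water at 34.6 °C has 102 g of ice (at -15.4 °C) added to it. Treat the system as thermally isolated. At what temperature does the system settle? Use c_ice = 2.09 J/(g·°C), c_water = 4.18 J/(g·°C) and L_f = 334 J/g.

Setting the total heat transfer to zero:
ice -15.4→0 °C: 102·2.09·15.4 = 3283; latent heat to melt: 102·334 = 34068; meltwater 0→T: 102·4.18·T = 426.36 T; water: 3160.1(T − 34.6)
3586.4 T = 109339 − 37351 = 71988
T ≈ 20.07 °C — above 0 °C, consistent with complete melting.

T_f ≈ 20.1 °C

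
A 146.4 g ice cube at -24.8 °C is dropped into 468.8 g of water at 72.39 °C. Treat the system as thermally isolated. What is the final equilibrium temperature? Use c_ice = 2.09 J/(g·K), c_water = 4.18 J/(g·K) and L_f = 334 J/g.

Sum of m c ΔT and latent-heat terms is zero:
ice -24.8→0 °C: 146.4·2.09·24.8 = 7588.2
  latent heat to melt: 146.4·334 = 48898
  warm the meltwater: 611.95 T
  water: 1959.6(T − 72.39)
2571.5 T = 141854 − 56486 = 85368
T ≈ 33.20 °C. Since T > 0 °C, the all-ice-melts assumption holds.

T_f ≈ 33.2 °C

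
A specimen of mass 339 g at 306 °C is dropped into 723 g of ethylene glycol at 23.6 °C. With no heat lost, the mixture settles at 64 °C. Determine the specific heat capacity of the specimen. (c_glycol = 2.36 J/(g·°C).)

c ≈ 0.84 J/(g·°C)

Net heat exchanged in the isolated system is zero:
339×c×(64 − 306) + 723×2.36×(64 − 23.6) = 0
-82038 c = -68934
c = -68934/-82038 ≈ 0.8403 J/(g·°C)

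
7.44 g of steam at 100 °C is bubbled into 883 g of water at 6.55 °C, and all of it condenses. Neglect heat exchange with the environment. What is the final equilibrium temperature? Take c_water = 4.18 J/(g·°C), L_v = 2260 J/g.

T_f ≈ 11.8 °C

Net heat exchanged in the isolated system is zero:
steam→water at 100 °C releases m L_v = 7.44·2260 = 16814; condensed water 100 °C→T: 31.1(T − 100); original water: 3690.9(T − 6.55)
3722 T = 16814 + 3109.9 + 24176 = 44100
T ≈ 11.85 °C — below 100 °C, confirming all the steam condensed.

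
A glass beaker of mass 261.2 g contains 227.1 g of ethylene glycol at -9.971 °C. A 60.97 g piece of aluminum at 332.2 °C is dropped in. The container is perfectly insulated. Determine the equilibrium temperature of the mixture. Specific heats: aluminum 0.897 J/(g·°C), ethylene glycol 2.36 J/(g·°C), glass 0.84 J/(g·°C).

Taking heat into each body as positive, Σ m c ΔT = 0:
60.97×0.897×(T − 332.2) + 227.1×2.36×(T − (-9.971)) + 261.2×0.84×(T − (-9.971)) = 0
(54.69 + 535.96 + 219.41) T = 54.69×332.2 + 535.96×(-9.971) + 219.41×(-9.971)
T = 10636/810.05 ≈ 13.13 °C

T_f ≈ 13.1 °C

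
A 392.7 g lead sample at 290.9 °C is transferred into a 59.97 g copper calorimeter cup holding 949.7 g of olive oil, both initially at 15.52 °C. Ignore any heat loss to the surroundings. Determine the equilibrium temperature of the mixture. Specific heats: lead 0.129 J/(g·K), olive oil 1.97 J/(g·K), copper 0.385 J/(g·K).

Energy conservation, ΣQ = 0:
392.7·0.129·(T − 290.9) + 949.7·1.97·(T − 15.52) + 59.97·0.385·(T − 15.52) = 0
50.66(T − 290.9) + 1870.9(T − 15.52) + 23.09(T − 15.52) = 0
(50.66 + 1870.9 + 23.09) T = 50.66·290.9 + 1870.9·15.52 + 23.09·15.52
T = 44131 / 1944.7 = 22.7 °C

T_f ≈ 22.7 °C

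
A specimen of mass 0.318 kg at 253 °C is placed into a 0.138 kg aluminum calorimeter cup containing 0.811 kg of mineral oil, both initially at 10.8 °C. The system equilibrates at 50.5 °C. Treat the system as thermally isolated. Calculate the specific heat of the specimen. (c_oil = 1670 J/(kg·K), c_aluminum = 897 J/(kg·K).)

c ≈ 911 J/(kg·K)

Heat gained plus heat lost sum to zero:
0.318·c·(50.5 − 253) + 0.811·1670·(50.5 − 10.8) + 0.138·897·(50.5 − 10.8) = 0
-64.39 c = -58683
c = -58683/-64.39 ≈ 911.3 J/(kg·K)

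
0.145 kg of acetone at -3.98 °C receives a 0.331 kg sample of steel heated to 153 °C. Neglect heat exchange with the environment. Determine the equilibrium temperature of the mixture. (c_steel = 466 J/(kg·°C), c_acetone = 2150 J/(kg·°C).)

|Q_steel| = |Q_acetone|:
0.331×466×(153 − T) = 0.145×2150×(T − (-3.98))
154.25(153 − T) = 311.75(T − (-3.98))
466 T = 22359  ⇒  T ≈ 47.98 °C

T_f ≈ 48.0 °C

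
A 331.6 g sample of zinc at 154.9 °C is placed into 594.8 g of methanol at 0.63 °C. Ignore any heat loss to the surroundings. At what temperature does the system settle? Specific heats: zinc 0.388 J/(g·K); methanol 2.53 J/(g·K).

Heat lost by the zinc equals heat gained by the methanol:
331.6×0.388×(154.9 − T) = 594.8×2.53×(T − 0.63)
128.66(154.9 − T) = 1504.8(T − 0.63)
1633.5 T = 20878  ⇒  T ≈ 12.78 °C

T_f ≈ 12.8 °C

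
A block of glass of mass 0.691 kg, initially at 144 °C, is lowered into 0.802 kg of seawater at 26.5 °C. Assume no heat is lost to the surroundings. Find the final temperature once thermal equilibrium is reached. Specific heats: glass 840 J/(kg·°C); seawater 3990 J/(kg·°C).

With ΣQ=0 the equilibrium temperature is the m·c-weighted mean:
T_f = (580.44·144 + 3200·26.5) / (580.44 + 3200)
    = 168383 / 3780.4 ≈ 44.54 °C

T_f ≈ 44.5 °C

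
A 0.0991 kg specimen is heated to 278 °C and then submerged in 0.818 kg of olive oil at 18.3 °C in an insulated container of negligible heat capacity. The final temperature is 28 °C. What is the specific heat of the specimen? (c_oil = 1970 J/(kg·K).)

c ≈ 631 J/(kg·K)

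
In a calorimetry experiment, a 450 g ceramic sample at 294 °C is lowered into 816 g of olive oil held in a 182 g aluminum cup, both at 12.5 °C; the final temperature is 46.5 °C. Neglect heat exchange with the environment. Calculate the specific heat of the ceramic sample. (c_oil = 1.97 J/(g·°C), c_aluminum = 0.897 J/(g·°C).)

Taking heat into each body as positive, Σ m c ΔT = 0:
450×c×(46.5 − 294) + 816×1.97×(46.5 − 12.5) + 182×0.897×(46.5 − 12.5) = 0
-111375 c = -60206
c = -60206/-111375 ≈ 0.5406 J/(g·°C)

c ≈ 0.541 J/(g·°C)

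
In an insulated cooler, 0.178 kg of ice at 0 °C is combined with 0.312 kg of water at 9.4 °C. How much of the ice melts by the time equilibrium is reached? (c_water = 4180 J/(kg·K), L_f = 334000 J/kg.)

m_melted ≈ 0.0367 kg

Water can give up m c ΔT = 0.312×4180×9.4 = 12259 J before reaching 0 °C.
Fully melting the ice requires m_ice L_f = 0.178×334000 = 59452 J.
12259 J < 59452 J, so only part of the ice melts and the system sits at 0 °C.
m_melt = 12259 / L_f = 0.0367 kg.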